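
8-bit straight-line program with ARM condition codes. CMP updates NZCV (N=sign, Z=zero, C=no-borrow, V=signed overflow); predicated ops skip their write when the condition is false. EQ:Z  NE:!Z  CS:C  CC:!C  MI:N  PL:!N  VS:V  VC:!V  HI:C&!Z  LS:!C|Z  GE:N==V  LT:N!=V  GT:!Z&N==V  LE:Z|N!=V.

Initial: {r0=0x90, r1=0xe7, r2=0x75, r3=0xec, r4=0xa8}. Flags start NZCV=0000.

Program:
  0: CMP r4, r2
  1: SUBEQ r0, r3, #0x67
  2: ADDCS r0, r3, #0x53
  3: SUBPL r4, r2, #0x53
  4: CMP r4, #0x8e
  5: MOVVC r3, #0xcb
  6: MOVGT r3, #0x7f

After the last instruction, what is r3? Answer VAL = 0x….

VAL = 0x7f

[0] flags=0011 → (cmp)
[1] flags=0011 EQ?F → skip
[2] flags=0011 CS?T → r0=0x3f
[3] flags=0011 PL?T → r4=0x22
[4] flags=1001 → (cmp)
[5] flags=1001 VC?F → skip
[6] flags=1001 GT?T → r3=0x7f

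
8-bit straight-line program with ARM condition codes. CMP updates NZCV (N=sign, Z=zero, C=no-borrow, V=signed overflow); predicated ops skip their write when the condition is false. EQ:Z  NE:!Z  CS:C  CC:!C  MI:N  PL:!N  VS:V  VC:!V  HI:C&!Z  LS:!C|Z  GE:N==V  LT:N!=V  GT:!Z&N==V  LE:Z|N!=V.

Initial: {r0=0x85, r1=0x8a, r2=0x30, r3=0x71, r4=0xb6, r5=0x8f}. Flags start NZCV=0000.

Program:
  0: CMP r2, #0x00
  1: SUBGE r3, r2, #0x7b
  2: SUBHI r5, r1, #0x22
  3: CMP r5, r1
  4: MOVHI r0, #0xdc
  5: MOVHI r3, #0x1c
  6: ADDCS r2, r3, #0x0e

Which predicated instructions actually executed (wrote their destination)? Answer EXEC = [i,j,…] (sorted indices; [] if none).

EXEC = [1,2]

[0] flags=0010 → (cmp)
[1] flags=0010 GE?T → r3=0xb5
[2] flags=0010 HI?T → r5=0x68
[3] flags=1001 → (cmp)
[4] flags=1001 HI?F → skip
[5] flags=1001 HI?F → skip
[6] flags=1001 CS?F → skip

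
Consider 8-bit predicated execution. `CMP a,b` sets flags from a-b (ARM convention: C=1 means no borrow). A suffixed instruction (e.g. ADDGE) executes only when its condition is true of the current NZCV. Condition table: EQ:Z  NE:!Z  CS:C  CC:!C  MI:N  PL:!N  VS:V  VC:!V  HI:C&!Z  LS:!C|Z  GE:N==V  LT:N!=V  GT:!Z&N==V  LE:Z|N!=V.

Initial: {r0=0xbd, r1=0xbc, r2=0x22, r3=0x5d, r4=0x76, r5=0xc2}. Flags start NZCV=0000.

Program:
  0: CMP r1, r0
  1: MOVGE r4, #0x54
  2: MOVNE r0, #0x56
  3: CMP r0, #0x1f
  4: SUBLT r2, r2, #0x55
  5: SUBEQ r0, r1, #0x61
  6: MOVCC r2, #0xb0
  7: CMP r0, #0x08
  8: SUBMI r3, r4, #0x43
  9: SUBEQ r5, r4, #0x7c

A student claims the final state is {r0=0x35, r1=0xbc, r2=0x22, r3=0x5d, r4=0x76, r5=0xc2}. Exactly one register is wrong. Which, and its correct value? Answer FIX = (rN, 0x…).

[0] flags=1000 → (cmp)
[1] flags=1000 GE?F → skip
[2] flags=1000 NE?T → r0=0x56
[3] flags=0010 → (cmp)
[4] flags=0010 LT?F → skip
[5] flags=0010 EQ?F → skip
[6] flags=0010 CC?F → skip
[7] flags=0010 → (cmp)
[8] flags=0010 MI?F → skip
[9] flags=0010 EQ?F → skip

FIX = (r0, 0x56)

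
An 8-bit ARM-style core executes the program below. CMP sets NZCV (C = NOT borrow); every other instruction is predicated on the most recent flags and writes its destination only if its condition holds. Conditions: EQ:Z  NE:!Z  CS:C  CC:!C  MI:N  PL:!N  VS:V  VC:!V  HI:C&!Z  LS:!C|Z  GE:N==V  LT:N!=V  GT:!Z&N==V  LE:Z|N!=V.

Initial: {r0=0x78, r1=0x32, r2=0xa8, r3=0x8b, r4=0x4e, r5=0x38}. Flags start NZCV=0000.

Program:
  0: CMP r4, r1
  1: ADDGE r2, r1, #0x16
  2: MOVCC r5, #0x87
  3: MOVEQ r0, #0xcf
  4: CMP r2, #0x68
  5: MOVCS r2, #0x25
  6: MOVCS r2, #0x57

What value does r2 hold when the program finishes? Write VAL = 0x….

[0] flags=0010 → (cmp)
[1] flags=0010 GE?T → r2=0x48
[2] flags=0010 CC?F → skip
[3] flags=0010 EQ?F → skip
[4] flags=1000 → (cmp)
[5] flags=1000 CS?F → skip
[6] flags=1000 CS?F → skip

VAL = 0x48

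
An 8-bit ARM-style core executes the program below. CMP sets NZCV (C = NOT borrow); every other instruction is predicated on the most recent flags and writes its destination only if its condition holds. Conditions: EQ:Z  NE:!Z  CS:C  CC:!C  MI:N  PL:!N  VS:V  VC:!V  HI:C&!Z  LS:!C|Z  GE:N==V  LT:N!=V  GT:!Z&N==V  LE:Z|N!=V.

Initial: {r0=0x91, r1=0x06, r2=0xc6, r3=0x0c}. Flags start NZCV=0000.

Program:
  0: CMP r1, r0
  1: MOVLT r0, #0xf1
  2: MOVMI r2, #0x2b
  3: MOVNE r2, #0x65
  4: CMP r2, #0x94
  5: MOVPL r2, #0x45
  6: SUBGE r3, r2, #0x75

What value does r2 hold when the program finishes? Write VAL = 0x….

[0] flags=0000 → (cmp)
[1] flags=0000 LT?F → skip
[2] flags=0000 MI?F → skip
[3] flags=0000 NE?T → r2=0x65
[4] flags=1001 → (cmp)
[5] flags=1001 PL?F → skip
[6] flags=1001 GE?T → r3=0xf0

VAL = 0x65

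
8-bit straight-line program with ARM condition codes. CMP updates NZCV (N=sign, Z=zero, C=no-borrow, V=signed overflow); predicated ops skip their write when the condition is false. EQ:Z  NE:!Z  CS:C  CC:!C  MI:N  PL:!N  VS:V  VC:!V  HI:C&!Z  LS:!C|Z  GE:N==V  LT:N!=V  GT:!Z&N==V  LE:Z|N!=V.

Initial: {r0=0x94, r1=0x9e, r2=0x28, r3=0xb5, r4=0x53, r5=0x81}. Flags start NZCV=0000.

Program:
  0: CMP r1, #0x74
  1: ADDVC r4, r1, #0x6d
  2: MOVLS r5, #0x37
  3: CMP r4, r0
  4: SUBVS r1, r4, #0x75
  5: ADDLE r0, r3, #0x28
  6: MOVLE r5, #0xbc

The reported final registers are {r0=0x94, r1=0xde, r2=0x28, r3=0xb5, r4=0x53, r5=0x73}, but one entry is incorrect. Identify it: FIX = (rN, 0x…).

FIX = (r5, 0x81)

0: ✓ CMP  NZCV=0011
1: · ADDVC
2: · MOVLS
3: ✓ CMP  NZCV=1001
4: ✓ SUBVS  r1←0xde
5: · ADDLE
6: · MOVLE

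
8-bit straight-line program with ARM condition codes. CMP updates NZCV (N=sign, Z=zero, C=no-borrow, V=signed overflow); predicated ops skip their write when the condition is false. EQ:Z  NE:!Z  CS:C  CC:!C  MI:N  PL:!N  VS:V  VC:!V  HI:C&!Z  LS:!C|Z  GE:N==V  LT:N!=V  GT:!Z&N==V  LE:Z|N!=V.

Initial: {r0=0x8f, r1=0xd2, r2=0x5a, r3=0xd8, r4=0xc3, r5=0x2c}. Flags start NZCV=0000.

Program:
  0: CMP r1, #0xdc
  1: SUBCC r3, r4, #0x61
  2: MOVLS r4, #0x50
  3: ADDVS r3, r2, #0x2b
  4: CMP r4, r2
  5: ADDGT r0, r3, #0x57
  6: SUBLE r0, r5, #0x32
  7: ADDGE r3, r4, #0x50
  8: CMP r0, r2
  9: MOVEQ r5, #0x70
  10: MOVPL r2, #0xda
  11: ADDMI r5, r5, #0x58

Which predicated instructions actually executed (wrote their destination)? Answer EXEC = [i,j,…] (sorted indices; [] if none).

0: ✓ CMP  NZCV=1000
1: ✓ SUBCC  r3←0x62
2: ✓ MOVLS  r4←0x50
3: · ADDVS
4: ✓ CMP  NZCV=1000
5: · ADDGT
6: ✓ SUBLE  r0←0xfa
7: · ADDGE
8: ✓ CMP  NZCV=1010
9: · MOVEQ
10: · MOVPL
11: ✓ ADDMI  r5←0x84

EXEC = [1,2,6,11]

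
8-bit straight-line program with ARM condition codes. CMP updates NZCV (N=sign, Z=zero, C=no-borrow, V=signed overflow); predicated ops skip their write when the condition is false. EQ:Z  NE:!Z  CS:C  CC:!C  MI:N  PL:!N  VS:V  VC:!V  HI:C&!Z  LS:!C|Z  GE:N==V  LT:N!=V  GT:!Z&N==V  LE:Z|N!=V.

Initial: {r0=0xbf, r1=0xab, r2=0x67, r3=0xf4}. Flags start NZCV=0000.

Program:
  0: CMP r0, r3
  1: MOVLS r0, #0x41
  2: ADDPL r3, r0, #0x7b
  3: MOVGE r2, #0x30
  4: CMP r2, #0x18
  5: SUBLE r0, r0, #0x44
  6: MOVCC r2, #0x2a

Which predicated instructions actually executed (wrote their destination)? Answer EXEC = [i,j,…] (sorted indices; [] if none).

[0] flags=1000 → (cmp)
[1] flags=1000 LS?T → r0=0x41
[2] flags=1000 PL?F → skip
[3] flags=1000 GE?F → skip
[4] flags=0010 → (cmp)
[5] flags=0010 LE?F → skip
[6] flags=0010 CC?F → skip

EXEC = [1]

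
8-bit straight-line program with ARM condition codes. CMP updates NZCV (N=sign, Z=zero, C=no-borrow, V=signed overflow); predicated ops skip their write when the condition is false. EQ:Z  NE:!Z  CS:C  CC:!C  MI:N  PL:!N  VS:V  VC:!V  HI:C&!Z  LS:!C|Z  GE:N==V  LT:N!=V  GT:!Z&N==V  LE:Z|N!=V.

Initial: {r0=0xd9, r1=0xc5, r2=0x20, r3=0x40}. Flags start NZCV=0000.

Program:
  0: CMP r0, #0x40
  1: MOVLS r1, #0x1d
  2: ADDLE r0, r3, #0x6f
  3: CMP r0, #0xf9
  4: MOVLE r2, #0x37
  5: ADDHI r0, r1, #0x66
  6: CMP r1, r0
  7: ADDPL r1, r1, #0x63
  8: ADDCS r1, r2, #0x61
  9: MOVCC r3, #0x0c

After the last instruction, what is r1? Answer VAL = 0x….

0: ✓ CMP  NZCV=1010
1: · MOVLS
2: ✓ ADDLE  r0←0xaf
3: ✓ CMP  NZCV=1000
4: ✓ MOVLE  r2←0x37
5: · ADDHI
6: ✓ CMP  NZCV=0010
7: ✓ ADDPL  r1←0x28
8: ✓ ADDCS  r1←0x98
9: · MOVCC

VAL = 0x98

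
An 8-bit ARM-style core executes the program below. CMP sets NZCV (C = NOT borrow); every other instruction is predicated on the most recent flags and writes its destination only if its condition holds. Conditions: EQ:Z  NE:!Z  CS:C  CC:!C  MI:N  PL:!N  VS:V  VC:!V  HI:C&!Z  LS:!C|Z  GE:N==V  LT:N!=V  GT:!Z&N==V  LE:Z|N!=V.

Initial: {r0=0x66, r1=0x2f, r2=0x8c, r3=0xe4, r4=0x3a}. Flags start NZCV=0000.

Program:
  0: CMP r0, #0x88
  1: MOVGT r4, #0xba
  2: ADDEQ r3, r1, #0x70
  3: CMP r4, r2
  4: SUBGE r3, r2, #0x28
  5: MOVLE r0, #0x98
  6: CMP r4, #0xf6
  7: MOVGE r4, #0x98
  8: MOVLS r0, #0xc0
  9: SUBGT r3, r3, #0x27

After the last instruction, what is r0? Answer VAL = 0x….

VAL = 0xc0

0: ✓ CMP  NZCV=1001
1: ✓ MOVGT  r4←0xba
2: · ADDEQ
3: ✓ CMP  NZCV=0010
4: ✓ SUBGE  r3←0x64
5: · MOVLE
6: ✓ CMP  NZCV=1000
7: · MOVGE
8: ✓ MOVLS  r0←0xc0
9: · SUBGT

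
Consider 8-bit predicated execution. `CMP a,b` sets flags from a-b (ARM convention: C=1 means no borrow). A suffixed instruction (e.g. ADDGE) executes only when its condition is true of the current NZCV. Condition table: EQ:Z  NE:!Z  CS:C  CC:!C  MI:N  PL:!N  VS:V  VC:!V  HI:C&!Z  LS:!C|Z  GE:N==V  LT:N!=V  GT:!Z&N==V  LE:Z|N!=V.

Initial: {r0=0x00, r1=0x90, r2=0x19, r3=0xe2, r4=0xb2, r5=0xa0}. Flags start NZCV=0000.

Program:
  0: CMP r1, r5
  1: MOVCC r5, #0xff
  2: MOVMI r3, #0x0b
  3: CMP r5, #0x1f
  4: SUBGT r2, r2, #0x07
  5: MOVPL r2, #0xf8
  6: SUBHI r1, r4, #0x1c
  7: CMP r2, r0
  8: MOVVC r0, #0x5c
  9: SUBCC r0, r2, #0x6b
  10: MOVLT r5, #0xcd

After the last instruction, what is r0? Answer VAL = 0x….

VAL = 0x5c

[0] flags=1000 → (cmp)
[1] flags=1000 CC?T → r5=0xff
[2] flags=1000 MI?T → r3=0x0b
[3] flags=1010 → (cmp)
[4] flags=1010 GT?F → skip
[5] flags=1010 PL?F → skip
[6] flags=1010 HI?T → r1=0x96
[7] flags=0010 → (cmp)
[8] flags=0010 VC?T → r0=0x5c
[9] flags=0010 CC?F → skip
[10] flags=0010 LT?F → skip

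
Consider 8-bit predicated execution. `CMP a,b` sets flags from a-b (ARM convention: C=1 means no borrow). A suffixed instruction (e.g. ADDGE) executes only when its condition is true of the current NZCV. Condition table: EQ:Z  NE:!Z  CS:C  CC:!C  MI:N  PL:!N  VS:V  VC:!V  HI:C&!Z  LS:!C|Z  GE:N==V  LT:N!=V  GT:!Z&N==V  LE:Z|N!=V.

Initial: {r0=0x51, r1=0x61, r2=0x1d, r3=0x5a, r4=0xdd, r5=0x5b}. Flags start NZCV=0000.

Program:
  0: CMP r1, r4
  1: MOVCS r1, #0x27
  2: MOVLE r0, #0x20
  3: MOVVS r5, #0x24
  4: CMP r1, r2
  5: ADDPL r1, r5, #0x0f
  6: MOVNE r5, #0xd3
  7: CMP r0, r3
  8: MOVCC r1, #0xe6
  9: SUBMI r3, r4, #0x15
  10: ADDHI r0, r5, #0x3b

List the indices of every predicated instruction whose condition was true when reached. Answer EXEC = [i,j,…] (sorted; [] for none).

[0] flags=1001 → (cmp)
[1] flags=1001 CS?F → skip
[2] flags=1001 LE?F → skip
[3] flags=1001 VS?T → r5=0x24
[4] flags=0010 → (cmp)
[5] flags=0010 PL?T → r1=0x33
[6] flags=0010 NE?T → r5=0xd3
[7] flags=1000 → (cmp)
[8] flags=1000 CC?T → r1=0xe6
[9] flags=1000 MI?T → r3=0xc8
[10] flags=1000 HI?F → skip

EXEC = [3,5,6,8,9]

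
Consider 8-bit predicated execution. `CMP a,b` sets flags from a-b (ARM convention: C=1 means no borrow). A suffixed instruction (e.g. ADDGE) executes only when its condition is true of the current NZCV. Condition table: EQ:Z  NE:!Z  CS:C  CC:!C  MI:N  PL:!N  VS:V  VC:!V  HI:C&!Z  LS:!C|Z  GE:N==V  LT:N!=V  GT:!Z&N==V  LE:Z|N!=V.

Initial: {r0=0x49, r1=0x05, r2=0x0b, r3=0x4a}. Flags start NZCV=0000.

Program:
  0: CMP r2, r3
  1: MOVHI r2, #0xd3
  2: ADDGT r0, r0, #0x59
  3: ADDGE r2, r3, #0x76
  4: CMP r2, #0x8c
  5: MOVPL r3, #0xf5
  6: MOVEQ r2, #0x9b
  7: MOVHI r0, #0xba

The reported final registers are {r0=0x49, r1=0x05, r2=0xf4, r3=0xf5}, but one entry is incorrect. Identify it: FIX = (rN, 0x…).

0: ✓ CMP  NZCV=1000
1: · MOVHI
2: · ADDGT
3: · ADDGE
4: ✓ CMP  NZCV=0000
5: ✓ MOVPL  r3←0xf5
6: · MOVEQ
7: · MOVHI

FIX = (r2, 0x0b)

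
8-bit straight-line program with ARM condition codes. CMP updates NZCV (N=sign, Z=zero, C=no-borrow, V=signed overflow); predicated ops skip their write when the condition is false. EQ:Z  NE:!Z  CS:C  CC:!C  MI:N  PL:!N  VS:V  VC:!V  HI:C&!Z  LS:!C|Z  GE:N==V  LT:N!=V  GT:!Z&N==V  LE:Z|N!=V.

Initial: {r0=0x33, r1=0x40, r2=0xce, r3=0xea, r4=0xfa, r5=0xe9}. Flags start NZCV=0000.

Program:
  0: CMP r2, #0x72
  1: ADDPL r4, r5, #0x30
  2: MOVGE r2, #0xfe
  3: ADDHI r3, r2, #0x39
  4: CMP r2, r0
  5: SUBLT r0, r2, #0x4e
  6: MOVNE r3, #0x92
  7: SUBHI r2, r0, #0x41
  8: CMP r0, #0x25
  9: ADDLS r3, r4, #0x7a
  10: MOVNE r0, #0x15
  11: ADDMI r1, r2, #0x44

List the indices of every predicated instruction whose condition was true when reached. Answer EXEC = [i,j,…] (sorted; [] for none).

EXEC = [1,3,5,6,7,10]

0: ✓ CMP  NZCV=0011
1: ✓ ADDPL  r4←0x19
2: · MOVGE
3: ✓ ADDHI  r3←0x07
4: ✓ CMP  NZCV=1010
5: ✓ SUBLT  r0←0x80
6: ✓ MOVNE  r3←0x92
7: ✓ SUBHI  r2←0x3f
8: ✓ CMP  NZCV=0011
9: · ADDLS
10: ✓ MOVNE  r0←0x15
11: · ADDMI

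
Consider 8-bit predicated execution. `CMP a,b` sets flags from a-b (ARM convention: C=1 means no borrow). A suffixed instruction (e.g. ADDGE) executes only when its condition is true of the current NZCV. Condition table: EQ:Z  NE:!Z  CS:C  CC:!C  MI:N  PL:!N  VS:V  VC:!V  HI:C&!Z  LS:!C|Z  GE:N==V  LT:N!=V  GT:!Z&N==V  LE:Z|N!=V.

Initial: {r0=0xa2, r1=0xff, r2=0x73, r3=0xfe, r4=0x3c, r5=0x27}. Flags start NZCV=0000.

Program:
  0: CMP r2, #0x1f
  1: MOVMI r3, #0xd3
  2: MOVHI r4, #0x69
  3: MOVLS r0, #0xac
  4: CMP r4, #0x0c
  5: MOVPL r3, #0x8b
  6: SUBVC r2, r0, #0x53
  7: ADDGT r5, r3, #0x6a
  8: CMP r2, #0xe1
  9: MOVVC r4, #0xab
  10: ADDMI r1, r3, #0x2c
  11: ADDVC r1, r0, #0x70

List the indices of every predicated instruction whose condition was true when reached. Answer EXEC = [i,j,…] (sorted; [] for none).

[0] flags=0010 → (cmp)
[1] flags=0010 MI?F → skip
[2] flags=0010 HI?T → r4=0x69
[3] flags=0010 LS?F → skip
[4] flags=0010 → (cmp)
[5] flags=0010 PL?T → r3=0x8b
[6] flags=0010 VC?T → r2=0x4f
[7] flags=0010 GT?T → r5=0xf5
[8] flags=0000 → (cmp)
[9] flags=0000 VC?T → r4=0xab
[10] flags=0000 MI?F → skip
[11] flags=0000 VC?T → r1=0x12

EXEC = [2,5,6,7,9,11]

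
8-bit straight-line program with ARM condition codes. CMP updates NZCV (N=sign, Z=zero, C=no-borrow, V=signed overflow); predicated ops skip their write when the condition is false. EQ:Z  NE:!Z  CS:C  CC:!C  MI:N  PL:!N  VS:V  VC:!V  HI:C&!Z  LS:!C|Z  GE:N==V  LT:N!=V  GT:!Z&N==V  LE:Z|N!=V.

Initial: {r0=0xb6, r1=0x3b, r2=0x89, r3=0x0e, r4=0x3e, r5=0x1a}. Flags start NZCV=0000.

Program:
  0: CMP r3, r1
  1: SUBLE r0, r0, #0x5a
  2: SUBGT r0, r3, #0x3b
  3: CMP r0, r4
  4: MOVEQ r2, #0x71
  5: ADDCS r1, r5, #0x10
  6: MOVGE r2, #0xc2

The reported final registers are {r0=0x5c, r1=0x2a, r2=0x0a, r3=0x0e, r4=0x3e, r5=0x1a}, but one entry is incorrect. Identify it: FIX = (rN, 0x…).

0: ✓ CMP  NZCV=1000
1: ✓ SUBLE  r0←0x5c
2: · SUBGT
3: ✓ CMP  NZCV=0010
4: · MOVEQ
5: ✓ ADDCS  r1←0x2a
6: ✓ MOVGE  r2←0xc2

FIX = (r2, 0xc2)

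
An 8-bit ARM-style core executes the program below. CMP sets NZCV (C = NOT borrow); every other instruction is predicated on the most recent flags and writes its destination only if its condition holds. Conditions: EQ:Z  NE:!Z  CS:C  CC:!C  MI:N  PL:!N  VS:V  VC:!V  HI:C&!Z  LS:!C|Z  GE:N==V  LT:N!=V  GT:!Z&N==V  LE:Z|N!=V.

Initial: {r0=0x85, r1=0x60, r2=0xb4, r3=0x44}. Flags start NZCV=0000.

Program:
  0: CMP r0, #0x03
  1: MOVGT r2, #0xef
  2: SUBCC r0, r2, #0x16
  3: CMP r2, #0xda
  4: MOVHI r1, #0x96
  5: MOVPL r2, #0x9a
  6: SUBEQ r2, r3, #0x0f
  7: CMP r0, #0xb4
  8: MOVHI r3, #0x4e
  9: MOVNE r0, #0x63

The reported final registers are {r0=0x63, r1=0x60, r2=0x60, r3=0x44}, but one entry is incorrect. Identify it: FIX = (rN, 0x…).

0: ✓ CMP  NZCV=1010
1: · MOVGT
2: · SUBCC
3: ✓ CMP  NZCV=1000
4: · MOVHI
5: · MOVPL
6: · SUBEQ
7: ✓ CMP  NZCV=1000
8: · MOVHI
9: ✓ MOVNE  r0←0x63

FIX = (r2, 0xb4)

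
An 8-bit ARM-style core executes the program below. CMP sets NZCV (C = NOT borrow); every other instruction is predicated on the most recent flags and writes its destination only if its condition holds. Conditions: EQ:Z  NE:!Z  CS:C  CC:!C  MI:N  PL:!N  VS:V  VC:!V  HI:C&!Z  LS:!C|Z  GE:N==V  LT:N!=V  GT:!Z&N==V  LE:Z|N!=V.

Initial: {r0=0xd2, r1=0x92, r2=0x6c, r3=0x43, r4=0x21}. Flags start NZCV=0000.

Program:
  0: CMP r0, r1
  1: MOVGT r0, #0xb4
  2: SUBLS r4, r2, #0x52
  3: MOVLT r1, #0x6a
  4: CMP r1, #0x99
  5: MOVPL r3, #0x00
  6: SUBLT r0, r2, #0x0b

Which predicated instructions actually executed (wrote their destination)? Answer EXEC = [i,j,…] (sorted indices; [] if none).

EXEC = [1,6]

[0] flags=0010 → (cmp)
[1] flags=0010 GT?T → r0=0xb4
[2] flags=0010 LS?F → skip
[3] flags=0010 LT?F → skip
[4] flags=1000 → (cmp)
[5] flags=1000 PL?F → skip
[6] flags=1000 LT?T → r0=0x61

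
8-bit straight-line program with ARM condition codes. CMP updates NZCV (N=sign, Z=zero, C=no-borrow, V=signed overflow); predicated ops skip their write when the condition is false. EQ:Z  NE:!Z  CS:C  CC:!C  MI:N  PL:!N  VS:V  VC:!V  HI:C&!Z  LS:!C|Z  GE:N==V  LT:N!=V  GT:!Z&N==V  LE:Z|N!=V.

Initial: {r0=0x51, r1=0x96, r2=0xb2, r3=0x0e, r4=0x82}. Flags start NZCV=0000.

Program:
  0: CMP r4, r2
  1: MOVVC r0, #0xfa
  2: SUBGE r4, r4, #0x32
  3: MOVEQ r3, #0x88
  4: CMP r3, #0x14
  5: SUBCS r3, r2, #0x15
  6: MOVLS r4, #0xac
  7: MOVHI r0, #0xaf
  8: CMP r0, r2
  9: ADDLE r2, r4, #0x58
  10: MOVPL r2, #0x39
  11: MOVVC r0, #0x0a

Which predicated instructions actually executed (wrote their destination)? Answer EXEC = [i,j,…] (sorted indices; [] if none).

0: ✓ CMP  NZCV=1000
1: ✓ MOVVC  r0←0xfa
2: · SUBGE
3: · MOVEQ
4: ✓ CMP  NZCV=1000
5: · SUBCS
6: ✓ MOVLS  r4←0xac
7: · MOVHI
8: ✓ CMP  NZCV=0010
9: · ADDLE
10: ✓ MOVPL  r2←0x39
11: ✓ MOVVC  r0←0x0a

EXEC = [1,6,10,11]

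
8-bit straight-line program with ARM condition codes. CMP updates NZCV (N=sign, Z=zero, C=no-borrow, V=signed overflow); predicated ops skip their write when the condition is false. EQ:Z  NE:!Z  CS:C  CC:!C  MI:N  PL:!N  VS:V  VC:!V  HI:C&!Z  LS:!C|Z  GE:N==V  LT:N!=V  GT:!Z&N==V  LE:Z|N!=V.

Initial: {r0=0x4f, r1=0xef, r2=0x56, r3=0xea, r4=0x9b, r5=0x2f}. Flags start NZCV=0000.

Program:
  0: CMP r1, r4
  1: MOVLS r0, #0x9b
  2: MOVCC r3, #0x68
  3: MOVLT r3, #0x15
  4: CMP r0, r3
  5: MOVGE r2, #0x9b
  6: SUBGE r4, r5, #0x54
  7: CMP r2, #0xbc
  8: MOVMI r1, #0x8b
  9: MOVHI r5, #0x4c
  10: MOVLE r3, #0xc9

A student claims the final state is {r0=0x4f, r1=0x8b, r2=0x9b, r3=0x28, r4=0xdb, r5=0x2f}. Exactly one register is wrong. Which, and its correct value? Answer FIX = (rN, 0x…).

FIX = (r3, 0xc9)

[0] flags=0010 → (cmp)
[1] flags=0010 LS?F → skip
[2] flags=0010 CC?F → skip
[3] flags=0010 LT?F → skip
[4] flags=0000 → (cmp)
[5] flags=0000 GE?T → r2=0x9b
[6] flags=0000 GE?T → r4=0xdb
[7] flags=1000 → (cmp)
[8] flags=1000 MI?T → r1=0x8b
[9] flags=1000 HI?F → skip
[10] flags=1000 LE?T → r3=0xc9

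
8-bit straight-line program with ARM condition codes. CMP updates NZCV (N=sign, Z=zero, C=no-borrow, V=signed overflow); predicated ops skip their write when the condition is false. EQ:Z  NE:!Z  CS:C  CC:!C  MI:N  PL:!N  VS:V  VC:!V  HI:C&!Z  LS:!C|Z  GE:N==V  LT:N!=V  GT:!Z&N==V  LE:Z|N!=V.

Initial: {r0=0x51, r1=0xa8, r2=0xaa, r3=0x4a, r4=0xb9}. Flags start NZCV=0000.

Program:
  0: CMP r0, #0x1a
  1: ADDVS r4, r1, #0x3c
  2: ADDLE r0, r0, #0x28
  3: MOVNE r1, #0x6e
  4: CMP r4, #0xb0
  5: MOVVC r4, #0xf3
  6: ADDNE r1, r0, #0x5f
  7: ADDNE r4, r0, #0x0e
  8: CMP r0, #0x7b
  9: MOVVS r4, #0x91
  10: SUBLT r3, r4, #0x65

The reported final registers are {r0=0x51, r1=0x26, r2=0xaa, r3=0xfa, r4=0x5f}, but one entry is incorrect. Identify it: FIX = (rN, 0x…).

FIX = (r1, 0xb0)

[0] flags=0010 → (cmp)
[1] flags=0010 VS?F → skip
[2] flags=0010 LE?F → skip
[3] flags=0010 NE?T → r1=0x6e
[4] flags=0010 → (cmp)
[5] flags=0010 VC?T → r4=0xf3
[6] flags=0010 NE?T → r1=0xb0
[7] flags=0010 NE?T → r4=0x5f
[8] flags=1000 → (cmp)
[9] flags=1000 VS?F → skip
[10] flags=1000 LT?T → r3=0xfa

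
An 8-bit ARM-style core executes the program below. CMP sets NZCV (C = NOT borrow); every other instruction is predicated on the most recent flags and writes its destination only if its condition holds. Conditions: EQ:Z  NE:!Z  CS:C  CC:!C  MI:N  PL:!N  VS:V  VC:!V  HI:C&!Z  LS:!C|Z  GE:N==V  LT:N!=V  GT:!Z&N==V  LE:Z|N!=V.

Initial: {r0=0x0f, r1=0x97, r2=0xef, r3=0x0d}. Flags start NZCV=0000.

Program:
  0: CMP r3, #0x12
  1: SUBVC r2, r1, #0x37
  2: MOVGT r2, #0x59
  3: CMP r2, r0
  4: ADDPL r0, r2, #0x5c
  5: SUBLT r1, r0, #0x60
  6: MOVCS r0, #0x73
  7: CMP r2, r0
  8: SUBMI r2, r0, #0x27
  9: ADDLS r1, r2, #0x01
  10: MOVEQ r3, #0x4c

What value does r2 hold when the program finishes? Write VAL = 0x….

VAL = 0x4c

0: ✓ CMP  NZCV=1000
1: ✓ SUBVC  r2←0x60
2: · MOVGT
3: ✓ CMP  NZCV=0010
4: ✓ ADDPL  r0←0xbc
5: · SUBLT
6: ✓ MOVCS  r0←0x73
7: ✓ CMP  NZCV=1000
8: ✓ SUBMI  r2←0x4c
9: ✓ ADDLS  r1←0x4d
10: · MOVEQ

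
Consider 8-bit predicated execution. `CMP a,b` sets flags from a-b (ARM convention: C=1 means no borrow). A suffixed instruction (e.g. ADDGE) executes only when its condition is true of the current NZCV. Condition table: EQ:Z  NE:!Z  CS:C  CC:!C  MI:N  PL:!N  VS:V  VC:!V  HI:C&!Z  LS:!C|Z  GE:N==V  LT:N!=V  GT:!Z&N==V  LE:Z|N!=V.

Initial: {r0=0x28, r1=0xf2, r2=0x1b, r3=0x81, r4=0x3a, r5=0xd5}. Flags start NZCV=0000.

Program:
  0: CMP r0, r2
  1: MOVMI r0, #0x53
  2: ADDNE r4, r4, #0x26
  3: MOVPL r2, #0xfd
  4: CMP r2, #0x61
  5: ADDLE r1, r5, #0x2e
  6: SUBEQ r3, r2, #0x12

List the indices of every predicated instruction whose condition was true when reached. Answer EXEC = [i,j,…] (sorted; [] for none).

0: ✓ CMP  NZCV=0010
1: · MOVMI
2: ✓ ADDNE  r4←0x60
3: ✓ MOVPL  r2←0xfd
4: ✓ CMP  NZCV=1010
5: ✓ ADDLE  r1←0x03
6: · SUBEQ

EXEC = [2,3,5]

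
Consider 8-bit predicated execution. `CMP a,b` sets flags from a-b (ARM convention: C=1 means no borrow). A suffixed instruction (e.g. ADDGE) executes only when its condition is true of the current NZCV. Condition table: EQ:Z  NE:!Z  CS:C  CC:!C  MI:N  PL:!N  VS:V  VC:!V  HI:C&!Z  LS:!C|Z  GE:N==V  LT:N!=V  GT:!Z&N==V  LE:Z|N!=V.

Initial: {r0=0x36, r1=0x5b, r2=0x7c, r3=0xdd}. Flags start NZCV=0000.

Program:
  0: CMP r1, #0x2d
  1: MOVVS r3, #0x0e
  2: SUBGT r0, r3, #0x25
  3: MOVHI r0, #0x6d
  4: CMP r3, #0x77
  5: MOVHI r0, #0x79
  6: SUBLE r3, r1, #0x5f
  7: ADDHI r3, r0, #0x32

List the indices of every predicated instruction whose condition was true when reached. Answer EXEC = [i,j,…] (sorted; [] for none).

0: ✓ CMP  NZCV=0010
1: · MOVVS
2: ✓ SUBGT  r0←0xb8
3: ✓ MOVHI  r0←0x6d
4: ✓ CMP  NZCV=0011
5: ✓ MOVHI  r0←0x79
6: ✓ SUBLE  r3←0xfc
7: ✓ ADDHI  r3←0xab

EXEC = [2,3,5,6,7]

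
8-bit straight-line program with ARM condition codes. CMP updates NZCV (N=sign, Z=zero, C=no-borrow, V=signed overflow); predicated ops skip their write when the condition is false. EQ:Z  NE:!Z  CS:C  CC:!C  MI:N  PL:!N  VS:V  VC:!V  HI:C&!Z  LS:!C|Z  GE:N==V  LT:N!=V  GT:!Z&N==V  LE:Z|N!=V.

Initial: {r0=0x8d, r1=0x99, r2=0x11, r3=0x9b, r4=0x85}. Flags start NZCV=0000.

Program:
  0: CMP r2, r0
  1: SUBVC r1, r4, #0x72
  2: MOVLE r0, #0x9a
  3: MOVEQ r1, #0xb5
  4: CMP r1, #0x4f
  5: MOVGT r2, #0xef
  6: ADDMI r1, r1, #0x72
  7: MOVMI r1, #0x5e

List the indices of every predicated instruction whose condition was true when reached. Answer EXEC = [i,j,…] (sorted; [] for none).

0: ✓ CMP  NZCV=1001
1: · SUBVC
2: · MOVLE
3: · MOVEQ
4: ✓ CMP  NZCV=0011
5: · MOVGT
6: · ADDMI
7: · MOVMI

EXEC = []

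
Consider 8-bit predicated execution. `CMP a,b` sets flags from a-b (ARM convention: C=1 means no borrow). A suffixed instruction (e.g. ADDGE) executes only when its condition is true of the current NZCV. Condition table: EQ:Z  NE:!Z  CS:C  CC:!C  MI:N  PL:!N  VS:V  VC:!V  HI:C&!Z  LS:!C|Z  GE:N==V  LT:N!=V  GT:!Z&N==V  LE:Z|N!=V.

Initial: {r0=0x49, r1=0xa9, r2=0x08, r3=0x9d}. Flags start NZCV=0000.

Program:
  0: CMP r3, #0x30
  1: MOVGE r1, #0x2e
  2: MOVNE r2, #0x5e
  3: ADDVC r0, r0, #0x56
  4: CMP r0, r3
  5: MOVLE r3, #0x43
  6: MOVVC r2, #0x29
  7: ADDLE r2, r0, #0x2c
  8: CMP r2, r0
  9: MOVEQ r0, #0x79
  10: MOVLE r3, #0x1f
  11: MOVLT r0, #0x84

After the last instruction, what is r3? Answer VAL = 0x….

VAL = 0x9d

0: ✓ CMP  NZCV=0011
1: · MOVGE
2: ✓ MOVNE  r2←0x5e
3: · ADDVC
4: ✓ CMP  NZCV=1001
5: · MOVLE
6: · MOVVC
7: · ADDLE
8: ✓ CMP  NZCV=0010
9: · MOVEQ
10: · MOVLE
11: · MOVLT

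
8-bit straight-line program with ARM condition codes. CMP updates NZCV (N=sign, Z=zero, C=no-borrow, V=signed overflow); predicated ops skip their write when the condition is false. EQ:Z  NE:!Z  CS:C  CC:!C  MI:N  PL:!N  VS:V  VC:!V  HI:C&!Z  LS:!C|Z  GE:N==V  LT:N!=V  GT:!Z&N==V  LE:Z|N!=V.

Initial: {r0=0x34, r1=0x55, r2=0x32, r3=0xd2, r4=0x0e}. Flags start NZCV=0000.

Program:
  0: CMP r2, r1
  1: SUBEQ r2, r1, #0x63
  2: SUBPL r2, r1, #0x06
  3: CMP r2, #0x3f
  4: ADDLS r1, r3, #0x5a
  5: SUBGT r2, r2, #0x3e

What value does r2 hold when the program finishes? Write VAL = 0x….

0: ✓ CMP  NZCV=1000
1: · SUBEQ
2: · SUBPL
3: ✓ CMP  NZCV=1000
4: ✓ ADDLS  r1←0x2c
5: · SUBGT

VAL = 0x32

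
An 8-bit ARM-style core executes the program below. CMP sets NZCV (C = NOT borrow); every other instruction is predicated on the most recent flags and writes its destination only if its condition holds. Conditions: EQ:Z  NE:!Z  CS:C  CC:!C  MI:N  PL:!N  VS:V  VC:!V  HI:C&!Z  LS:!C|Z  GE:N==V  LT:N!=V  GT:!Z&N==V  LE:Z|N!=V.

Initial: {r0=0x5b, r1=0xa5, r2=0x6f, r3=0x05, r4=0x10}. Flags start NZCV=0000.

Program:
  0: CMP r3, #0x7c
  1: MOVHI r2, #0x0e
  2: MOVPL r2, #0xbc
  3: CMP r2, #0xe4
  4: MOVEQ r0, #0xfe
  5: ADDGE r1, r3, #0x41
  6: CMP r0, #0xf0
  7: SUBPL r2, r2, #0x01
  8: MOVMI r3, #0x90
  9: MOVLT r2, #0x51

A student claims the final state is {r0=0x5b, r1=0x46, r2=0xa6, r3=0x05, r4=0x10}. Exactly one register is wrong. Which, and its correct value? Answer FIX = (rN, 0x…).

[0] flags=1000 → (cmp)
[1] flags=1000 HI?F → skip
[2] flags=1000 PL?F → skip
[3] flags=1001 → (cmp)
[4] flags=1001 EQ?F → skip
[5] flags=1001 GE?T → r1=0x46
[6] flags=0000 → (cmp)
[7] flags=0000 PL?T → r2=0x6e
[8] flags=0000 MI?F → skip
[9] flags=0000 LT?F → skip

FIX = (r2, 0x6e)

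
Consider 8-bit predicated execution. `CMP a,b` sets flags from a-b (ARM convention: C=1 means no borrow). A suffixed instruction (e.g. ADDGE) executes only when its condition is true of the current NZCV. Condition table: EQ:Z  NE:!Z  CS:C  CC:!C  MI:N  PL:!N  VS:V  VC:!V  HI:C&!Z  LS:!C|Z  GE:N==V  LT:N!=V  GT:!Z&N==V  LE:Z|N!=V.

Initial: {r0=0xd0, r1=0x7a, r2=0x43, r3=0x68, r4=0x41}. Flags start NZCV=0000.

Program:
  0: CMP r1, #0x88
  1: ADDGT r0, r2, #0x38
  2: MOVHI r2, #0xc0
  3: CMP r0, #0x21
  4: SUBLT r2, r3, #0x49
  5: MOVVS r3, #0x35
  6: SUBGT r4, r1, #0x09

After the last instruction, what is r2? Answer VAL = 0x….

0: ✓ CMP  NZCV=1001
1: ✓ ADDGT  r0←0x7b
2: · MOVHI
3: ✓ CMP  NZCV=0010
4: · SUBLT
5: · MOVVS
6: ✓ SUBGT  r4←0x71

VAL = 0x43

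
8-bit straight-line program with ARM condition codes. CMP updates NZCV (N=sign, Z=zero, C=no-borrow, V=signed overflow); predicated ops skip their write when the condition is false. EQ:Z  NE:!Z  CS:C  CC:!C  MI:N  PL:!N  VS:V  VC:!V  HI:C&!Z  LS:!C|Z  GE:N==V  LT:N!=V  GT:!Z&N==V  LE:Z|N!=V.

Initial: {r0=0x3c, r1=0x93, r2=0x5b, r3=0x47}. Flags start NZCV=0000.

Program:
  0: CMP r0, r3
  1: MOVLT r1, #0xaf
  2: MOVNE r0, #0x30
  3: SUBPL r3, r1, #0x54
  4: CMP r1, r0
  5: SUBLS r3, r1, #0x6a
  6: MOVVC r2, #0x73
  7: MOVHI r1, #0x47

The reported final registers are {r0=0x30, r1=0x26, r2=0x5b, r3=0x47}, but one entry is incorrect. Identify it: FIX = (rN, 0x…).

0: ✓ CMP  NZCV=1000
1: ✓ MOVLT  r1←0xaf
2: ✓ MOVNE  r0←0x30
3: · SUBPL
4: ✓ CMP  NZCV=0011
5: · SUBLS
6: · MOVVC
7: ✓ MOVHI  r1←0x47

FIX = (r1, 0x47)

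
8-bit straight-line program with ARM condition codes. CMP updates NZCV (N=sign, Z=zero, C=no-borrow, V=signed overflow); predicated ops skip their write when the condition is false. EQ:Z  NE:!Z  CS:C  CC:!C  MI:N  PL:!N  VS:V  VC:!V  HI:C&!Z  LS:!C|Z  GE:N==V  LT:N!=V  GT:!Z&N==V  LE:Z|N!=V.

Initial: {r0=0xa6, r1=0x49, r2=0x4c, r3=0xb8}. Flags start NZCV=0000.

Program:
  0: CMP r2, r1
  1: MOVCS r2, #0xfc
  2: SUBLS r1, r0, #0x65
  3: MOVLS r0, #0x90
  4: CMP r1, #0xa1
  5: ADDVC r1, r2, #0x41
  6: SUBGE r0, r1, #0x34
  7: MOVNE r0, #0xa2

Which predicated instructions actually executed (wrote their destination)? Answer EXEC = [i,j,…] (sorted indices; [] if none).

EXEC = [1,6,7]

0: ✓ CMP  NZCV=0010
1: ✓ MOVCS  r2←0xfc
2: · SUBLS
3: · MOVLS
4: ✓ CMP  NZCV=1001
5: · ADDVC
6: ✓ SUBGE  r0←0x15
7: ✓ MOVNE  r0←0xa2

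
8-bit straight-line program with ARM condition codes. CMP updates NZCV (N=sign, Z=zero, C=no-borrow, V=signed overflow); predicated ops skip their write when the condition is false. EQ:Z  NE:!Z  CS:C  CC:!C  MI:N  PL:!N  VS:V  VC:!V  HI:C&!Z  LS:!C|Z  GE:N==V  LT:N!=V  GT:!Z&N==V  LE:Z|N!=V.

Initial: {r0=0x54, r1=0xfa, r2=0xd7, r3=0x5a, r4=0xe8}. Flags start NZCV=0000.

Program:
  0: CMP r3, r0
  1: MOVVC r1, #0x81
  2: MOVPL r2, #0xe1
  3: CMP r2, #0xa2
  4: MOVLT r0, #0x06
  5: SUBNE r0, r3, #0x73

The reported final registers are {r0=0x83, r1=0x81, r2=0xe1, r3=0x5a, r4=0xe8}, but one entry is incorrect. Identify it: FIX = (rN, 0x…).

[0] flags=0010 → (cmp)
[1] flags=0010 VC?T → r1=0x81
[2] flags=0010 PL?T → r2=0xe1
[3] flags=0010 → (cmp)
[4] flags=0010 LT?F → skip
[5] flags=0010 NE?T → r0=0xe7

FIX = (r0, 0xe7)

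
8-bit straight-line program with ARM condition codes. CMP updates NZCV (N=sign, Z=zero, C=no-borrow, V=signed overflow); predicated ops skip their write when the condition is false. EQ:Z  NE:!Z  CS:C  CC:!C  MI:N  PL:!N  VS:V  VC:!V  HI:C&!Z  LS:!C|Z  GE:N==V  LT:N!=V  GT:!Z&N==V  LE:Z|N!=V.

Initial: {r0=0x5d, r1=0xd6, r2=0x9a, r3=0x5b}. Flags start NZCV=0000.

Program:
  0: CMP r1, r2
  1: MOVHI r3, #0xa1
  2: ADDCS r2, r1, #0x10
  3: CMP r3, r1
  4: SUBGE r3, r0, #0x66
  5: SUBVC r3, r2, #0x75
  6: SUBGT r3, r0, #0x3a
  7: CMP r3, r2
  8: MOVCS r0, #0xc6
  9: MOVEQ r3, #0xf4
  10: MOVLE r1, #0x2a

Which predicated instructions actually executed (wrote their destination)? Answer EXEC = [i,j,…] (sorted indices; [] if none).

[0] flags=0010 → (cmp)
[1] flags=0010 HI?T → r3=0xa1
[2] flags=0010 CS?T → r2=0xe6
[3] flags=1000 → (cmp)
[4] flags=1000 GE?F → skip
[5] flags=1000 VC?T → r3=0x71
[6] flags=1000 GT?F → skip
[7] flags=1001 → (cmp)
[8] flags=1001 CS?F → skip
[9] flags=1001 EQ?F → skip
[10] flags=1001 LE?F → skip

EXEC = [1,2,5]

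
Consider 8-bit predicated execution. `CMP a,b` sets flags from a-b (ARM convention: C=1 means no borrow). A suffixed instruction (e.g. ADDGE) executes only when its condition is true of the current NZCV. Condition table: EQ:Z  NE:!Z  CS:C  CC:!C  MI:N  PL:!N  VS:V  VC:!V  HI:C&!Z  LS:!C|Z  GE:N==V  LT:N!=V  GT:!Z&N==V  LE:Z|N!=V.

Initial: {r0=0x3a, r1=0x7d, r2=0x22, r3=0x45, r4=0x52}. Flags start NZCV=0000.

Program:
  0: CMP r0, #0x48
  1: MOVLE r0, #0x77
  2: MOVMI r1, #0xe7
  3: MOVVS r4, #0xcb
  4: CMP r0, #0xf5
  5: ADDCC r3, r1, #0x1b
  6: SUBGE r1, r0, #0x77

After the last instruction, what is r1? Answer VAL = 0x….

VAL = 0x00

0: ✓ CMP  NZCV=1000
1: ✓ MOVLE  r0←0x77
2: ✓ MOVMI  r1←0xe7
3: · MOVVS
4: ✓ CMP  NZCV=1001
5: ✓ ADDCC  r3←0x02
6: ✓ SUBGE  r1←0x00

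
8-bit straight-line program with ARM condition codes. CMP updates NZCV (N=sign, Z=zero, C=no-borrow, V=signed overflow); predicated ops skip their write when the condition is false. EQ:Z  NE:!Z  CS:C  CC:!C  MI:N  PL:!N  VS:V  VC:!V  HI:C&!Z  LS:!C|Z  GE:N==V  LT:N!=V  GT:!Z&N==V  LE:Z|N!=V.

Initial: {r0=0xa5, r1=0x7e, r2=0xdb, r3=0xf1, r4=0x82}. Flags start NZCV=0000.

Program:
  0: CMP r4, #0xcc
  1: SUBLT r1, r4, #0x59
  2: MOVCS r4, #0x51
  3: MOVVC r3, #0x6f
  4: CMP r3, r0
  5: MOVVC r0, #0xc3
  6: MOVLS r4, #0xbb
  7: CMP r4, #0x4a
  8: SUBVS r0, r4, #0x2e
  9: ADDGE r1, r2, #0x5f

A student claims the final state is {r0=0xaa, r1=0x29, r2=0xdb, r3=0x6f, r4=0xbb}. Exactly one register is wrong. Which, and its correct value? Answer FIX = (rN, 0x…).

0: ✓ CMP  NZCV=1000
1: ✓ SUBLT  r1←0x29
2: · MOVCS
3: ✓ MOVVC  r3←0x6f
4: ✓ CMP  NZCV=1001
5: · MOVVC
6: ✓ MOVLS  r4←0xbb
7: ✓ CMP  NZCV=0011
8: ✓ SUBVS  r0←0x8d
9: · ADDGE

FIX = (r0, 0x8d)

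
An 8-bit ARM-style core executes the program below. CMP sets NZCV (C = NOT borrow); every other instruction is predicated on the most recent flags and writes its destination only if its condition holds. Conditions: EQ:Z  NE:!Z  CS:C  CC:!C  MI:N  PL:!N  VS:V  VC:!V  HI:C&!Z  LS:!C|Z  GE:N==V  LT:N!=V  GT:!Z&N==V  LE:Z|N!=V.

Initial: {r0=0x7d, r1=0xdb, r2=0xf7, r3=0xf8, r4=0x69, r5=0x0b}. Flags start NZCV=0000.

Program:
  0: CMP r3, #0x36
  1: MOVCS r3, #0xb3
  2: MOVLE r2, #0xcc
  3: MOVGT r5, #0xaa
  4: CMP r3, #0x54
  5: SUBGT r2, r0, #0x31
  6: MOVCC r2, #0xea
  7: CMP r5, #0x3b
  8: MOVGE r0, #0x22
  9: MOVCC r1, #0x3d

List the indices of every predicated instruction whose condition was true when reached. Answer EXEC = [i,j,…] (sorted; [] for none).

EXEC = [1,2,9]

[0] flags=1010 → (cmp)
[1] flags=1010 CS?T → r3=0xb3
[2] flags=1010 LE?T → r2=0xcc
[3] flags=1010 GT?F → skip
[4] flags=0011 → (cmp)
[5] flags=0011 GT?F → skip
[6] flags=0011 CC?F → skip
[7] flags=1000 → (cmp)
[8] flags=1000 GE?F → skip
[9] flags=1000 CC?T → r1=0x3d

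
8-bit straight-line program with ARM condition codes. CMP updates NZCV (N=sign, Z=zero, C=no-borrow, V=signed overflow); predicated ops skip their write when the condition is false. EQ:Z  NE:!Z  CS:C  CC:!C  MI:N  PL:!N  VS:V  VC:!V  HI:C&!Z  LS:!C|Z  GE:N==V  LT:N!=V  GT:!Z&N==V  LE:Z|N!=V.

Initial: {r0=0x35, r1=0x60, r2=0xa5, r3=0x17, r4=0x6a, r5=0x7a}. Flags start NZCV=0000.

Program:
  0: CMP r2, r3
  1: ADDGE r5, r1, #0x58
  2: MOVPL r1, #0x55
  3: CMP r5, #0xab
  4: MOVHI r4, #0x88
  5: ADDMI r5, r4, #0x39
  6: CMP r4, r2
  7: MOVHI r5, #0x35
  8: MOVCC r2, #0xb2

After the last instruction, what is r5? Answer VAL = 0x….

VAL = 0xa3

0: ✓ CMP  NZCV=1010
1: · ADDGE
2: · MOVPL
3: ✓ CMP  NZCV=1001
4: · MOVHI
5: ✓ ADDMI  r5←0xa3
6: ✓ CMP  NZCV=1001
7: · MOVHI
8: ✓ MOVCC  r2←0xb2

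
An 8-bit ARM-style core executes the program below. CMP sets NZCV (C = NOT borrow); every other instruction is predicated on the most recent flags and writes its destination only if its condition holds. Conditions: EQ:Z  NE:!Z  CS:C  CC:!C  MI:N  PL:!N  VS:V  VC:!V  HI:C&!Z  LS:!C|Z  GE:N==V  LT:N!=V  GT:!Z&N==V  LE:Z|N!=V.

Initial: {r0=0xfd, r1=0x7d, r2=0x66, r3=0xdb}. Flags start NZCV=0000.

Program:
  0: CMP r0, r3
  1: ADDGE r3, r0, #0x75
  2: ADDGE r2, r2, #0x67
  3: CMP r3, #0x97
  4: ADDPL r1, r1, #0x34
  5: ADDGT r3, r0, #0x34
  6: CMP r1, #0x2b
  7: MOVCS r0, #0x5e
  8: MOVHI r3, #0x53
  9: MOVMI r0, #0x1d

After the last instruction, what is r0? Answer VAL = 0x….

0: ✓ CMP  NZCV=0010
1: ✓ ADDGE  r3←0x72
2: ✓ ADDGE  r2←0xcd
3: ✓ CMP  NZCV=1001
4: · ADDPL
5: ✓ ADDGT  r3←0x31
6: ✓ CMP  NZCV=0010
7: ✓ MOVCS  r0←0x5e
8: ✓ MOVHI  r3←0x53
9: · MOVMI

VAL = 0x5e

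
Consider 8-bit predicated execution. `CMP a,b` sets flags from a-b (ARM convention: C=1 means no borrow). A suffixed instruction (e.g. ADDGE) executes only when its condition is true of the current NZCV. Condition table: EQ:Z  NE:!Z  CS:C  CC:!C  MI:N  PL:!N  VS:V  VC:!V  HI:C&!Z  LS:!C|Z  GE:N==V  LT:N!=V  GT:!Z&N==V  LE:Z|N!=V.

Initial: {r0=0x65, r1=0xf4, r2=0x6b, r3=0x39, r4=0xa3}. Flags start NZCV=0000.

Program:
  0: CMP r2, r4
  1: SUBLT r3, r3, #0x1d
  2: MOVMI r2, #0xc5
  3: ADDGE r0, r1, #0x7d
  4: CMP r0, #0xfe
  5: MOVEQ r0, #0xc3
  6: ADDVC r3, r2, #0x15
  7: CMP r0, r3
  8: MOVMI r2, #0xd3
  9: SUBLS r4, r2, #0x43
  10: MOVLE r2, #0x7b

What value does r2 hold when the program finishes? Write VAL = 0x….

[0] flags=1001 → (cmp)
[1] flags=1001 LT?F → skip
[2] flags=1001 MI?T → r2=0xc5
[3] flags=1001 GE?T → r0=0x71
[4] flags=0000 → (cmp)
[5] flags=0000 EQ?F → skip
[6] flags=0000 VC?T → r3=0xda
[7] flags=1001 → (cmp)
[8] flags=1001 MI?T → r2=0xd3
[9] flags=1001 LS?T → r4=0x90
[10] flags=1001 LE?F → skip

VAL = 0xd3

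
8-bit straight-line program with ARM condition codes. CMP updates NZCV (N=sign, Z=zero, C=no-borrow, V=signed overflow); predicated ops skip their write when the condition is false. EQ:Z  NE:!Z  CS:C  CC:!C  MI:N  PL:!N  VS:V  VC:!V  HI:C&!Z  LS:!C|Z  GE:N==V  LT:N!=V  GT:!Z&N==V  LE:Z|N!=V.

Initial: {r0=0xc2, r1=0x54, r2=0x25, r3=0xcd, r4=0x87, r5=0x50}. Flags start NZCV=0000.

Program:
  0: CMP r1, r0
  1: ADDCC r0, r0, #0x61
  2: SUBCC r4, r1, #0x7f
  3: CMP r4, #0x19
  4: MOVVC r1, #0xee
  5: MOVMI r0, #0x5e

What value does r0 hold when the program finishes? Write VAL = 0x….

VAL = 0x5e

[0] flags=1001 → (cmp)
[1] flags=1001 CC?T → r0=0x23
[2] flags=1001 CC?T → r4=0xd5
[3] flags=1010 → (cmp)
[4] flags=1010 VC?T → r1=0xee
[5] flags=1010 MI?T → r0=0x5e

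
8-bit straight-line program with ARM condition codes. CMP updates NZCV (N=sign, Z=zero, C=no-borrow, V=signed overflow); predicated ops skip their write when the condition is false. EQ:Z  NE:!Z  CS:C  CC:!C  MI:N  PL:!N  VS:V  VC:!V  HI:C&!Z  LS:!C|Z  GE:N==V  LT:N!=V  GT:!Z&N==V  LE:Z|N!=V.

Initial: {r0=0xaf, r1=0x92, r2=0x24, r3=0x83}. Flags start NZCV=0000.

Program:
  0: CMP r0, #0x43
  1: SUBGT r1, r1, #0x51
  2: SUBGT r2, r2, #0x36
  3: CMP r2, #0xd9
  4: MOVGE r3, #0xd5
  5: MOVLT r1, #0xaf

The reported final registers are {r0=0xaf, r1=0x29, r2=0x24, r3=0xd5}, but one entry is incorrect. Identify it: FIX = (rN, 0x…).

[0] flags=0011 → (cmp)
[1] flags=0011 GT?F → skip
[2] flags=0011 GT?F → skip
[3] flags=0000 → (cmp)
[4] flags=0000 GE?T → r3=0xd5
[5] flags=0000 LT?F → skip

FIX = (r1, 0x92)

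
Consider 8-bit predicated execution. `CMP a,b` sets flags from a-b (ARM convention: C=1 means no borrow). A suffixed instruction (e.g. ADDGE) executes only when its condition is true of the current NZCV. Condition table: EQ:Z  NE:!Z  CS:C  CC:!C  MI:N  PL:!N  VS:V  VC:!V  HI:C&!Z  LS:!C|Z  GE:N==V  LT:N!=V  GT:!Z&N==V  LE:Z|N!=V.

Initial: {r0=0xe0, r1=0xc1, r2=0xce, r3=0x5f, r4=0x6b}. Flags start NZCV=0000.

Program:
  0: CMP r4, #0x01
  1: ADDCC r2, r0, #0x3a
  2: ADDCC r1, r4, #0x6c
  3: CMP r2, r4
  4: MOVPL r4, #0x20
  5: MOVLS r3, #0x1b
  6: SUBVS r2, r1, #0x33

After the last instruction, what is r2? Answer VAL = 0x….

VAL = 0x8e

0: ✓ CMP  NZCV=0010
1: · ADDCC
2: · ADDCC
3: ✓ CMP  NZCV=0011
4: ✓ MOVPL  r4←0x20
5: · MOVLS
6: ✓ SUBVS  r2←0x8e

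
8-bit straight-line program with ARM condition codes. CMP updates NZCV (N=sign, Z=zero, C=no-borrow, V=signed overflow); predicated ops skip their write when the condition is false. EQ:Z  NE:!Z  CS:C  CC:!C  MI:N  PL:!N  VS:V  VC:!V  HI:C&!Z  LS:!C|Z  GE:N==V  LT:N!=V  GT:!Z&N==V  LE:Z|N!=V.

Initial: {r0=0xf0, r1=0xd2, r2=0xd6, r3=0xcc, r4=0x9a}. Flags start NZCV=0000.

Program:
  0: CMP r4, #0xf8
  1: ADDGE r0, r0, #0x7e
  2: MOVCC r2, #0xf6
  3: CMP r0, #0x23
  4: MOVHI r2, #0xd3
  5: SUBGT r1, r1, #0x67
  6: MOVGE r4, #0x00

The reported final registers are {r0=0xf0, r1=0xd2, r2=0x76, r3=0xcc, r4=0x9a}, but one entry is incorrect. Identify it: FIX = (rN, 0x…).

0: ✓ CMP  NZCV=1000
1: · ADDGE
2: ✓ MOVCC  r2←0xf6
3: ✓ CMP  NZCV=1010
4: ✓ MOVHI  r2←0xd3
5: · SUBGT
6: · MOVGE

FIX = (r2, 0xd3)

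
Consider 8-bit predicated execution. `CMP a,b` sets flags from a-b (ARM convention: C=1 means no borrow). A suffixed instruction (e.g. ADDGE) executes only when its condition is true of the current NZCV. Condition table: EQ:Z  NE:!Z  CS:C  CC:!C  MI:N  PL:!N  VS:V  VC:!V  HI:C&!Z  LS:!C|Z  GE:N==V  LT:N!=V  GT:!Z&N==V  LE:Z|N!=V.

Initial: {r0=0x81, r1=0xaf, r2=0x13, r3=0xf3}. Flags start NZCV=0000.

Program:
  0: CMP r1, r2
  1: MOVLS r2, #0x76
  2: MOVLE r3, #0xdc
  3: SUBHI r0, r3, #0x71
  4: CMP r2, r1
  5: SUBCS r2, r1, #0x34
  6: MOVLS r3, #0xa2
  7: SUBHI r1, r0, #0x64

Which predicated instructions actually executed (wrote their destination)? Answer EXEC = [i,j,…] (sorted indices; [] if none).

EXEC = [2,3,6]

0: ✓ CMP  NZCV=1010
1: · MOVLS
2: ✓ MOVLE  r3←0xdc
3: ✓ SUBHI  r0←0x6b
4: ✓ CMP  NZCV=0000
5: · SUBCS
6: ✓ MOVLS  r3←0xa2
7: · SUBHI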